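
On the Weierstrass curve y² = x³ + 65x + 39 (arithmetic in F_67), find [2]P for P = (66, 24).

(51, 14)

tangent at (66, 24): λ = (3·66² + 65)/(2·24) ≡ 1/48. 48⁻¹ ≡ 7 (mod 67) since 48·7 = 336 ≡ 1, so λ ≡ 1·7 ≡ 7.
  x = λ² - 66 - 66 = 49 - 132 ≡ 51; y = λ·(66 - 51) - 24 ≡ 14. → (51, 14)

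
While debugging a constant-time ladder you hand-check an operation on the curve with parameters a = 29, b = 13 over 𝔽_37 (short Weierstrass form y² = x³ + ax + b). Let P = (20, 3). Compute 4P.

(35, 24)

Double-and-add on 4 = (100)₂. Start with P = (20, 3) for the leading 1-bit.
double: tangent at (20, 3): λ = (3·20² + 29)/(2·3) ≡ 8/6. 6⁻¹ ≡ 31 (mod 37), so λ ≡ 8·31 ≡ 26.
  x = λ² - 20 - 20 = 676 - 40 ≡ 7; y = λ·(20 - 7) - 3 ≡ 2. → (7, 2)
double: tangent at (7, 2): λ = (3·7² + 29)/(2·2) ≡ 28/4. 4⁻¹ ≡ 28 (mod 37), so λ ≡ 28·28 ≡ 7.
  x = λ² - 7 - 7 = 49 - 14 ≡ 35; y = λ·(7 - 35) - 2 ≡ 24. → (35, 24)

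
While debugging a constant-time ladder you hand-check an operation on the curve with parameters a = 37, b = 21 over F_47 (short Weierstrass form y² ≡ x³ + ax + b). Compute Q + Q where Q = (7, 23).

(2, 44)

tangent at (7, 23): λ = (3·7² + 37)/(2·23) ≡ 43/46. 46⁻¹ ≡ 46 (mod 47), so λ ≡ 43·46 ≡ 4.
  x = λ² - 7 - 7 = 16 - 14 ≡ 2; y = λ·(7 - 2) - 23 ≡ 44. → (2, 44)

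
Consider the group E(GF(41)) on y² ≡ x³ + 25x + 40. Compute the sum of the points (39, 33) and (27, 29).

(39, 33) + (27, 29). λ = (29 - 33)/(27 - 39) ≡ 37/29 mod 41. 29⁻¹ ≡ 17 (mod 41), so λ ≡ 14.
  x = λ² - 39 - 27 = 196 - 66 ≡ 7; y = λ·(39 - 7) - 33 ≡ 5. → (7, 5)

(7, 5)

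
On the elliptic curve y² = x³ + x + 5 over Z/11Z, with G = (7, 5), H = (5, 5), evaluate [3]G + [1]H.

First 3G:
Repeated addition: build up to 3G.
2G: tangent at (7, 5): λ = (3·7² + 1)/(2·5) ≡ 5/10. 10⁻¹ ≡ 10 (mod 11) since 10·10 = 100 ≡ 1, so λ ≡ 5·10 ≡ 6.
  x = λ² - 7 - 7 = 36 - 14 ≡ 0; y = λ·(7 - 0) - 5 ≡ 4. → (0, 4)
3G: (0, 4) + (7, 5). λ = (5 - 4)/(7 - 0) ≡ 1/7 mod 11. 7⁻¹ ≡ 8 (mod 11), so λ ≡ 8.
  x = λ² - 0 - 7 = 64 - 7 ≡ 2; y = λ·(0 - 2) - 4 ≡ 2. → (2, 2)
3G = (2, 2).
Finally 3G + H:
(2, 2) + (5, 5). λ = (5 - 2)/(5 - 2) ≡ 3/3 mod 11. 3⁻¹ ≡ 4 (mod 11), so λ ≡ 1.
  x = λ² - 2 - 5 = 1 - 7 ≡ 5; y = λ·(2 - 5) - 2 ≡ 6. → (5, 6)

(5, 6)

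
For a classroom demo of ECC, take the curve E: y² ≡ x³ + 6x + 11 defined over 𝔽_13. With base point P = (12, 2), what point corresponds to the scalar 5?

(9, 1)

Double-and-add on 5 = (101)₂. Start with P = (12, 2) for the leading 1-bit.
double: tangent at (12, 2): λ = (3·12² + 6)/(2·2) ≡ 9/4. 4⁻¹ ≡ 10 (mod 13) since 4·10 = 40 ≡ 1, so λ ≡ 9·10 ≡ 12.
  x = λ² - 12 - 12 = 144 - 24 ≡ 3; y = λ·(12 - 3) - 2 ≡ 2. → (3, 2)
double: tangent at (3, 2): λ = (3·3² + 6)/(2·2) ≡ 7/4. 4⁻¹ ≡ 10 (mod 13) since 4·10 = 40 ≡ 1, so λ ≡ 7·10 ≡ 5.
  x = λ² - 3 - 3 = 25 - 6 ≡ 6; y = λ·(3 - 6) - 2 ≡ 9. → (6, 9)
add P: (6, 9) + (12, 2). λ = (2 - 9)/(12 - 6) ≡ 6/6 mod 13. 6⁻¹ ≡ 11 (mod 13) since 6·11 = 66 ≡ 1, so λ ≡ 1.
  x = λ² - 6 - 12 = 1 - 18 ≡ 9; y = λ·(6 - 9) - 9 ≡ 1. → (9, 1)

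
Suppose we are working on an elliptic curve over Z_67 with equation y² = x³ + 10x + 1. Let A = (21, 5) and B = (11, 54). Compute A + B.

(21, 5) + (11, 54). λ = (54 - 5)/(11 - 21) ≡ 49/57 mod 67. 57⁻¹ ≡ 20 (mod 67), so λ ≡ 42.
  x = λ² - 21 - 11 = 1764 - 32 ≡ 57; y = λ·(21 - 57) - 5 ≡ 24. → (57, 24)

(57, 24)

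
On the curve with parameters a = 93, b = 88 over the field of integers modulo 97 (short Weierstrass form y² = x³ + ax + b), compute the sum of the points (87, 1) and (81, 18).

(87, 1) + (81, 18). λ = (18 - 1)/(81 - 87) ≡ 17/91 mod 97. 91⁻¹ ≡ 16 (mod 97) since 91·16 = 1456 ≡ 1, so λ ≡ 78.
  x = λ² - 87 - 81 = 6084 - 168 ≡ 96; y = λ·(87 - 96) - 1 ≡ 73. → (96, 73)

(96, 73)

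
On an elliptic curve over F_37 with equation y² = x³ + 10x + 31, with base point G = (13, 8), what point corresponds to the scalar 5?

(30, 32)

Repeated addition: build up to 5G.
2G: tangent at (13, 8): λ = (3·13² + 10)/(2·8) ≡ 36/16. 16⁻¹ ≡ 7 (mod 37), so λ ≡ 36·7 ≡ 30.
  x = λ² - 13 - 13 = 900 - 26 ≡ 23; y = λ·(13 - 23) - 8 ≡ 25. → (23, 25)
3G: (23, 25) + (13, 8). λ = (8 - 25)/(13 - 23) ≡ 20/27 mod 37. 27⁻¹ ≡ 11 (mod 37) since 27·11 = 297 ≡ 1, so λ ≡ 35.
  x = λ² - 23 - 13 = 1225 - 36 ≡ 5; y = λ·(23 - 5) - 25 ≡ 13. → (5, 13)
4G: (5, 13) + (13, 8). λ = (8 - 13)/(13 - 5) ≡ 32/8 mod 37. 8⁻¹ ≡ 14 (mod 37) since 8·14 = 112 ≡ 1, so λ ≡ 4.
  x = λ² - 5 - 13 = 16 - 18 ≡ 35; y = λ·(5 - 35) - 13 ≡ 15. → (35, 15)
5G: (35, 15) + (13, 8). λ = (8 - 15)/(13 - 35) ≡ 30/15 mod 37. 15⁻¹ ≡ 5 (mod 37), so λ ≡ 2.
  x = λ² - 35 - 13 = 4 - 48 ≡ 30; y = λ·(35 - 30) - 15 ≡ 32. → (30, 32)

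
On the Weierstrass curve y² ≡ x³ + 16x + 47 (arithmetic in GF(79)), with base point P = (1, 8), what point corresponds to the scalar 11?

(1, 71)

Repeated addition: build up to 11P.
2P: tangent at (1, 8): λ = (3·1² + 16)/(2·8) ≡ 19/16. 16⁻¹ ≡ 5 (mod 79), so λ ≡ 19·5 ≡ 16.
  x = λ² - 1 - 1 = 256 - 2 ≡ 17; y = λ·(1 - 17) - 8 ≡ 52. → (17, 52)
3P: (17, 52) + (1, 8). λ = (8 - 52)/(1 - 17) ≡ 35/63 mod 79. 63⁻¹ ≡ 74 (mod 79), so λ ≡ 62.
  x = λ² - 17 - 1 = 3844 - 18 ≡ 34; y = λ·(17 - 34) - 52 ≡ 0. → (34, 0)
4P: (34, 0) + (1, 8). λ = (8 - 0)/(1 - 34) ≡ 8/46 mod 79. 46⁻¹ ≡ 67 (mod 79), so λ ≡ 62.
  x = λ² - 34 - 1 = 3844 - 35 ≡ 17; y = λ·(34 - 17) - 0 ≡ 27. → (17, 27)
5P: (17, 27) + (1, 8). λ = (8 - 27)/(1 - 17) ≡ 60/63 mod 79. 63⁻¹ ≡ 74 (mod 79), so λ ≡ 16.
  x = λ² - 17 - 1 = 256 - 18 ≡ 1; y = λ·(17 - 1) - 27 ≡ 71. → (1, 71)
6P: (1, 71) + (1, 8): same x and y₁ ≡ -y₂, so the sum is 𝒪.
7P: 𝒪 + (1, 8) = (1, 8) (identity).
8P: tangent at (1, 8): λ = (3·1² + 16)/(2·8) ≡ 19/16. 16⁻¹ ≡ 5 (mod 79) since 16·5 = 80 ≡ 1, so λ ≡ 19·5 ≡ 16.
  x = λ² - 1 - 1 = 256 - 2 ≡ 17; y = λ·(1 - 17) - 8 ≡ 52. → (17, 52)
9P: (17, 52) + (1, 8). λ = (8 - 52)/(1 - 17) ≡ 35/63 mod 79. 63⁻¹ ≡ 74 (mod 79) since 63·74 = 4662 ≡ 1, so λ ≡ 62.
  x = λ² - 17 - 1 = 3844 - 18 ≡ 34; y = λ·(17 - 34) - 52 ≡ 0. → (34, 0)
10P: (34, 0) + (1, 8). λ = (8 - 0)/(1 - 34) ≡ 8/46 mod 79. 46⁻¹ ≡ 67 (mod 79), so λ ≡ 62.
  x = λ² - 34 - 1 = 3844 - 35 ≡ 17; y = λ·(34 - 17) - 0 ≡ 27. → (17, 27)
11P: (17, 27) + (1, 8). λ = (8 - 27)/(1 - 17) ≡ 60/63 mod 79. 63⁻¹ ≡ 74 (mod 79) since 63·74 = 4662 ≡ 1, so λ ≡ 16.
  x = λ² - 17 - 1 = 256 - 18 ≡ 1; y = λ·(17 - 1) - 27 ≡ 71. → (1, 71)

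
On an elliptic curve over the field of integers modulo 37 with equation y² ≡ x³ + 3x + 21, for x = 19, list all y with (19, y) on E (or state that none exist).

x³ + 3x + 21 = 6937 ≡ 18 (mod 37).
18 is a non-residue mod 37; no y exists.

none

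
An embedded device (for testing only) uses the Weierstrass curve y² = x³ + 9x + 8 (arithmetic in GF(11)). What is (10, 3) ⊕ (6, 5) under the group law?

(9, 2)

(10, 3) + (6, 5). λ = (5 - 3)/(6 - 10) ≡ 2/7 mod 11. 7⁻¹ ≡ 8 (mod 11), so λ ≡ 5.
  x = λ² - 10 - 6 = 25 - 16 ≡ 9; y = λ·(10 - 9) - 3 ≡ 2. → (9, 2)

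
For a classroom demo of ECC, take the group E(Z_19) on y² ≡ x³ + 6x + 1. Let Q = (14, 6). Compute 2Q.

(14, 13)

tangent at (14, 6): λ = (3·14² + 6)/(2·6) ≡ 5/12. 12⁻¹ ≡ 8 (mod 19) since 12·8 = 96 ≡ 1, so λ ≡ 5·8 ≡ 2.
  x = λ² - 14 - 14 = 4 - 28 ≡ 14; y = λ·(14 - 14) - 6 ≡ 13. → (14, 13)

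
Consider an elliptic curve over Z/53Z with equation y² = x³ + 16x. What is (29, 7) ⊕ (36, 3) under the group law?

(37, 43)

(29, 7) + (36, 3). λ = (3 - 7)/(36 - 29) ≡ 49/7 mod 53. 7⁻¹ ≡ 38 (mod 53), so λ ≡ 7.
  x = λ² - 29 - 36 = 49 - 65 ≡ 37; y = λ·(29 - 37) - 7 ≡ 43. → (37, 43)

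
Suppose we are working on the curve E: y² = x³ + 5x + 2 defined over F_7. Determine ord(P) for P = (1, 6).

9

2P: tangent at (1, 6): λ = (3·1² + 5)/(2·6) ≡ 1/5. 5⁻¹ ≡ 3 (mod 7), so λ ≡ 1·3 ≡ 3.
  x = λ² - 1 - 1 = 9 - 2 ≡ 0; y = λ·(1 - 0) - 6 ≡ 4. → (0, 4)
3P: (0, 4) + (1, 6). λ = (6 - 4)/(1 - 0) ≡ 2/1 mod 7. 1⁻¹ ≡ 1 (mod 7), so λ ≡ 2.
  x = λ² - 0 - 1 = 4 - 1 ≡ 3; y = λ·(0 - 3) - 4 ≡ 4. → (3, 4)
4P: (3, 4) + (1, 6). λ = (6 - 4)/(1 - 3) ≡ 2/5 mod 7. 5⁻¹ ≡ 3 (mod 7), so λ ≡ 6.
  x = λ² - 3 - 1 = 36 - 4 ≡ 4; y = λ·(3 - 4) - 4 ≡ 4. → (4, 4)
5P: (4, 4) + (1, 6). λ = (6 - 4)/(1 - 4) ≡ 2/4 mod 7. 4⁻¹ ≡ 2 (mod 7), so λ ≡ 4.
  x = λ² - 4 - 1 = 16 - 5 ≡ 4; y = λ·(4 - 4) - 4 ≡ 3. → (4, 3)
6P: (4, 3) + (1, 6). λ = (6 - 3)/(1 - 4) ≡ 3/4 mod 7. 4⁻¹ ≡ 2 (mod 7), so λ ≡ 6.
  x = λ² - 4 - 1 = 36 - 5 ≡ 3; y = λ·(4 - 3) - 3 ≡ 3. → (3, 3)
7P: (3, 3) + (1, 6). λ = (6 - 3)/(1 - 3) ≡ 3/5 mod 7. 5⁻¹ ≡ 3 (mod 7) since 5·3 = 15 ≡ 1, so λ ≡ 2.
  x = λ² - 3 - 1 = 4 - 4 ≡ 0; y = λ·(3 - 0) - 3 ≡ 3. → (0, 3)
8P: (0, 3) + (1, 6). λ = (6 - 3)/(1 - 0) ≡ 3/1 mod 7. 1⁻¹ ≡ 1 (mod 7), so λ ≡ 3.
  x = λ² - 0 - 1 = 9 - 1 ≡ 1; y = λ·(0 - 1) - 3 ≡ 1. → (1, 1)
9P: (1, 1) + (1, 6): same x and y₁ ≡ -y₂, so the sum is 𝒪.
9P = 𝒪, so the order is 9.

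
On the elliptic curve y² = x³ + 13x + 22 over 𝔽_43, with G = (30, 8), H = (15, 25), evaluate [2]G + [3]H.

(4, 40)

First 2G:
Repeated addition: build up to 2G.
2G: tangent at (30, 8): λ = (3·30² + 13)/(2·8) ≡ 4/16. 16⁻¹ ≡ 35 (mod 43), so λ ≡ 4·35 ≡ 11.
  x = λ² - 30 - 30 = 121 - 60 ≡ 18; y = λ·(30 - 18) - 8 ≡ 38. → (18, 38)
2G = (18, 38).
Next 3H:
Repeated addition: build up to 3H.
2H: tangent at (15, 25): λ = (3·15² + 13)/(2·25) ≡ 0/7. 7⁻¹ ≡ 37 (mod 43), so λ ≡ 0·37 ≡ 0.
  x = λ² - 15 - 15 = 0 - 30 ≡ 13; y = λ·(15 - 13) - 25 ≡ 18. → (13, 18)
3H: (13, 18) + (15, 25). λ = (25 - 18)/(15 - 13) ≡ 7/2 mod 43. 2⁻¹ ≡ 22 (mod 43), so λ ≡ 25.
  x = λ² - 13 - 15 = 625 - 28 ≡ 38; y = λ·(13 - 38) - 18 ≡ 2. → (38, 2)
3H = (38, 2).
Finally 2G + 3H:
(18, 38) + (38, 2). λ = (2 - 38)/(38 - 18) ≡ 7/20 mod 43. 20⁻¹ ≡ 28 (mod 43), so λ ≡ 24.
  x = λ² - 18 - 38 = 576 - 56 ≡ 4; y = λ·(18 - 4) - 38 ≡ 40. → (4, 40)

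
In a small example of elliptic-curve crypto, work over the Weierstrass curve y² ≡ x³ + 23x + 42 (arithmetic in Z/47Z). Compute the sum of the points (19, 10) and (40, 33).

(20, 18)

(19, 10) + (40, 33). λ = (33 - 10)/(40 - 19) ≡ 23/21 mod 47. 21⁻¹ ≡ 9 (mod 47) since 21·9 = 189 ≡ 1, so λ ≡ 19.
  x = λ² - 19 - 40 = 361 - 59 ≡ 20; y = λ·(19 - 20) - 10 ≡ 18. → (20, 18)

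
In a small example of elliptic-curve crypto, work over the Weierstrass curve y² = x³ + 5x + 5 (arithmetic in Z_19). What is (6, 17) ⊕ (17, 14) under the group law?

(0, 9)

(6, 17) + (17, 14). λ = (14 - 17)/(17 - 6) ≡ 16/11 mod 19. 11⁻¹ ≡ 7 (mod 19), so λ ≡ 17.
  x = λ² - 6 - 17 = 289 - 23 ≡ 0; y = λ·(6 - 0) - 17 ≡ 9. → (0, 9)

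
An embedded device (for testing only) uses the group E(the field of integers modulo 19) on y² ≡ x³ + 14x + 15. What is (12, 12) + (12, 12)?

(18, 0)

tangent at (12, 12): λ = (3·12² + 14)/(2·12) ≡ 9/5. 5⁻¹ ≡ 4 (mod 19), so λ ≡ 9·4 ≡ 17.
  x = λ² - 12 - 12 = 289 - 24 ≡ 18; y = λ·(12 - 18) - 12 ≡ 0. → (18, 0)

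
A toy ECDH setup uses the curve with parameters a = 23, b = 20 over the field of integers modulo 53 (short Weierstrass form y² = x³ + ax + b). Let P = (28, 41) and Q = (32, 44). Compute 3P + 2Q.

First 3P:
Repeated addition: build up to 3P.
2P: tangent at (28, 41): λ = (3·28² + 23)/(2·41) ≡ 43/29. 29⁻¹ ≡ 11 (mod 53), so λ ≡ 43·11 ≡ 49.
  x = λ² - 28 - 28 = 2401 - 56 ≡ 13; y = λ·(28 - 13) - 41 ≡ 5. → (13, 5)
3P: (13, 5) + (28, 41). λ = (41 - 5)/(28 - 13) ≡ 36/15 mod 53. 15⁻¹ ≡ 46 (mod 53), so λ ≡ 13.
  x = λ² - 13 - 28 = 169 - 41 ≡ 22; y = λ·(13 - 22) - 5 ≡ 37. → (22, 37)
3P = (22, 37).
Next 2Q:
Repeated addition: build up to 2Q.
2Q: tangent at (32, 44): λ = (3·32² + 23)/(2·44) ≡ 21/35. 35⁻¹ ≡ 50 (mod 53) since 35·50 = 1750 ≡ 1, so λ ≡ 21·50 ≡ 43.
  x = λ² - 32 - 32 = 1849 - 64 ≡ 36; y = λ·(32 - 36) - 44 ≡ 49. → (36, 49)
2Q = (36, 49).
Finally 3P + 2Q:
(22, 37) + (36, 49). λ = (49 - 37)/(36 - 22) ≡ 12/14 mod 53. 14⁻¹ ≡ 19 (mod 53), so λ ≡ 16.
  x = λ² - 22 - 36 = 256 - 58 ≡ 39; y = λ·(22 - 39) - 37 ≡ 9. → (39, 9)

(39, 9)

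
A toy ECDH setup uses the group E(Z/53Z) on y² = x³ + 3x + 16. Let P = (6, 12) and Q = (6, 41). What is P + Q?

The two points share x = 6 and their y-coordinates satisfy 12 + 41 ≡ 0 (mod 53), so they are inverses. Their sum is O.

O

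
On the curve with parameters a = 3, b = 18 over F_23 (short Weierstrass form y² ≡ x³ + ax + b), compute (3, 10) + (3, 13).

The two points share x = 3 and their y-coordinates satisfy 10 + 13 ≡ 0 (mod 23), so they are inverses. Their sum is 𝒪.

O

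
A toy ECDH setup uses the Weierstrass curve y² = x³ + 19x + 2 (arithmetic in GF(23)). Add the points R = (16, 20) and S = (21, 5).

(16, 20) + (21, 5). λ = (5 - 20)/(21 - 16) ≡ 8/5 mod 23. 5⁻¹ ≡ 14 (mod 23), so λ ≡ 20.
  x = λ² - 16 - 21 = 400 - 37 ≡ 18; y = λ·(16 - 18) - 20 ≡ 9. → (18, 9)

(18, 9)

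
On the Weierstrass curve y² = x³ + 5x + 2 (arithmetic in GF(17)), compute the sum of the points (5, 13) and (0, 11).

(5, 13) + (0, 11). λ = (11 - 13)/(0 - 5) ≡ 15/12 mod 17. 12⁻¹ ≡ 10 (mod 17) since 12·10 = 120 ≡ 1, so λ ≡ 14.
  x = λ² - 5 - 0 = 196 - 5 ≡ 4; y = λ·(5 - 4) - 13 ≡ 1. → (4, 1)

(4, 1)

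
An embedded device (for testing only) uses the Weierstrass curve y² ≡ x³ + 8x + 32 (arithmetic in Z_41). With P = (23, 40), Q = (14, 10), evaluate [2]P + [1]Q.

First 2P:
Repeated addition: build up to 2P.
2P: tangent at (23, 40): λ = (3·23² + 8)/(2·40) ≡ 37/39. 39⁻¹ ≡ 20 (mod 41), so λ ≡ 37·20 ≡ 2.
  x = λ² - 23 - 23 = 4 - 46 ≡ 40; y = λ·(23 - 40) - 40 ≡ 8. → (40, 8)
2P = (40, 8).
Finally 2P + Q:
(40, 8) + (14, 10). λ = (10 - 8)/(14 - 40) ≡ 2/15 mod 41. 15⁻¹ ≡ 11 (mod 41), so λ ≡ 22.
  x = λ² - 40 - 14 = 484 - 54 ≡ 20; y = λ·(40 - 20) - 8 ≡ 22. → (20, 22)

(20, 22)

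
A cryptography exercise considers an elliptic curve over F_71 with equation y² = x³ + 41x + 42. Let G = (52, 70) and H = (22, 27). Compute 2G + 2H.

(29, 42)

First 2G:
Repeated addition: build up to 2G.
2G: tangent at (52, 70): λ = (3·52² + 41)/(2·70) ≡ 59/69. 69⁻¹ ≡ 35 (mod 71) since 69·35 = 2415 ≡ 1, so λ ≡ 59·35 ≡ 6.
  x = λ² - 52 - 52 = 36 - 104 ≡ 3; y = λ·(52 - 3) - 70 ≡ 11. → (3, 11)
2G = (3, 11).
Next 2H:
Repeated addition: build up to 2H.
2H: tangent at (22, 27): λ = (3·22² + 41)/(2·27) ≡ 2/54. 54⁻¹ ≡ 25 (mod 71) since 54·25 = 1350 ≡ 1, so λ ≡ 2·25 ≡ 50.
  x = λ² - 22 - 22 = 2500 - 44 ≡ 42; y = λ·(22 - 42) - 27 ≡ 38. → (42, 38)
2H = (42, 38).
Finally 2G + 2H:
(3, 11) + (42, 38). λ = (38 - 11)/(42 - 3) ≡ 27/39 mod 71. 39⁻¹ ≡ 51 (mod 71) since 39·51 = 1989 ≡ 1, so λ ≡ 28.
  x = λ² - 3 - 42 = 784 - 45 ≡ 29; y = λ·(3 - 29) - 11 ≡ 42. → (29, 42)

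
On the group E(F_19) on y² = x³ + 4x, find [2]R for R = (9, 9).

tangent at (9, 9): λ = (3·9² + 4)/(2·9) ≡ 0/18. 18⁻¹ ≡ 18 (mod 19), so λ ≡ 0·18 ≡ 0.
  x = λ² - 9 - 9 = 0 - 18 ≡ 1; y = λ·(9 - 1) - 9 ≡ 10. → (1, 10)

(1, 10)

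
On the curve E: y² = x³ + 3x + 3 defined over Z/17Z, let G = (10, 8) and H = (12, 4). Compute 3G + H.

(12, 13)

First 3G:
Repeated addition: build up to 3G.
2G: tangent at (10, 8): λ = (3·10² + 3)/(2·8) ≡ 14/16. 16⁻¹ ≡ 16 (mod 17), so λ ≡ 14·16 ≡ 3.
  x = λ² - 10 - 10 = 9 - 20 ≡ 6; y = λ·(10 - 6) - 8 ≡ 4. → (6, 4)
3G: (6, 4) + (10, 8). λ = (8 - 4)/(10 - 6) ≡ 4/4 mod 17. 4⁻¹ ≡ 13 (mod 17) since 4·13 = 52 ≡ 1, so λ ≡ 1.
  x = λ² - 6 - 10 = 1 - 16 ≡ 2; y = λ·(6 - 2) - 4 ≡ 0. → (2, 0)
3G = (2, 0).
Finally 3G + H:
(2, 0) + (12, 4). λ = (4 - 0)/(12 - 2) ≡ 4/10 mod 17. 10⁻¹ ≡ 12 (mod 17), so λ ≡ 14.
  x = λ² - 2 - 12 = 196 - 14 ≡ 12; y = λ·(2 - 12) - 0 ≡ 13. → (12, 13)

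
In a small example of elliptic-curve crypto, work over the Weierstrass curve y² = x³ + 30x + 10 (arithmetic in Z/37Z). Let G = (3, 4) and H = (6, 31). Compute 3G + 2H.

First 3G:
Repeated addition: build up to 3G.
2G: tangent at (3, 4): λ = (3·3² + 30)/(2·4) ≡ 20/8. 8⁻¹ ≡ 14 (mod 37), so λ ≡ 20·14 ≡ 21.
  x = λ² - 3 - 3 = 441 - 6 ≡ 28; y = λ·(3 - 28) - 4 ≡ 26. → (28, 26)
3G: (28, 26) + (3, 4). λ = (4 - 26)/(3 - 28) ≡ 15/12 mod 37. 12⁻¹ ≡ 34 (mod 37) since 12·34 = 408 ≡ 1, so λ ≡ 29.
  x = λ² - 28 - 3 = 841 - 31 ≡ 33; y = λ·(28 - 33) - 26 ≡ 14. → (33, 14)
3G = (33, 14).
Next 2H:
Repeated addition: build up to 2H.
2H: tangent at (6, 31): λ = (3·6² + 30)/(2·31) ≡ 27/25. 25⁻¹ ≡ 3 (mod 37), so λ ≡ 27·3 ≡ 7.
  x = λ² - 6 - 6 = 49 - 12 ≡ 0; y = λ·(6 - 0) - 31 ≡ 11. → (0, 11)
2H = (0, 11).
Finally 3G + 2H:
(33, 14) + (0, 11). λ = (11 - 14)/(0 - 33) ≡ 34/4 mod 37. 4⁻¹ ≡ 28 (mod 37) since 4·28 = 112 ≡ 1, so λ ≡ 27.
  x = λ² - 33 - 0 = 729 - 33 ≡ 30; y = λ·(33 - 30) - 14 ≡ 30. → (30, 30)

(30, 30)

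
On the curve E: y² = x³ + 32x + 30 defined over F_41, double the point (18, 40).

(23, 10)

tangent at (18, 40): λ = (3·18² + 32)/(2·40) ≡ 20/39. 39⁻¹ ≡ 20 (mod 41), so λ ≡ 20·20 ≡ 31.
  x = λ² - 18 - 18 = 961 - 36 ≡ 23; y = λ·(18 - 23) - 40 ≡ 10. → (23, 10)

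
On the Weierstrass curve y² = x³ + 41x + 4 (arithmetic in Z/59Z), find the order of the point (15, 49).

2P: tangent at (15, 49): λ = (3·15² + 41)/(2·49) ≡ 8/39. 39⁻¹ ≡ 56 (mod 59), so λ ≡ 8·56 ≡ 35.
  x = λ² - 15 - 15 = 1225 - 30 ≡ 15; y = λ·(15 - 15) - 49 ≡ 10. → (15, 10)
3P: (15, 10) + (15, 49): same x and y₁ ≡ -y₂, so the sum is the point at infinity.
3P = the point at infinity, so the order is 3.

3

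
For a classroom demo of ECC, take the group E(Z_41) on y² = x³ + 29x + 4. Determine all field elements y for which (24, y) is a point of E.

16, 25

x³ + 29x + 4 = 14524 ≡ 10 (mod 41).
Square roots of 10 mod 41: 16 and 25 (since 16² = 256 ≡ 10).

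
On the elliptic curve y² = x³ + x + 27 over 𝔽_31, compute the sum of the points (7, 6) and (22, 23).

(7, 6) + (22, 23). λ = (23 - 6)/(22 - 7) ≡ 17/15 mod 31. 15⁻¹ ≡ 29 (mod 31) since 15·29 = 435 ≡ 1, so λ ≡ 28.
  x = λ² - 7 - 22 = 784 - 29 ≡ 11; y = λ·(7 - 11) - 6 ≡ 6. → (11, 6)

(11, 6)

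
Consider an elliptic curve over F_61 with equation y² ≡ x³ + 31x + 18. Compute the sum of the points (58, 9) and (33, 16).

(18, 53)

(58, 9) + (33, 16). λ = (16 - 9)/(33 - 58) ≡ 7/36 mod 61. 36⁻¹ ≡ 39 (mod 61), so λ ≡ 29.
  x = λ² - 58 - 33 = 841 - 91 ≡ 18; y = λ·(58 - 18) - 9 ≡ 53. → (18, 53)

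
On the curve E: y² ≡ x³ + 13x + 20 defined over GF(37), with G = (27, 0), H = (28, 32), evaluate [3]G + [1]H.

First 3G:
Repeated addition: build up to 3G.
2G: (27, 0) + (27, 0): same x and y₁ ≡ -y₂, so the sum is the point at infinity.
3G: the point at infinity + (27, 0) = (27, 0) (identity).
3G = (27, 0).
Finally 3G + H:
(27, 0) + (28, 32). λ = (32 - 0)/(28 - 27) ≡ 32/1 mod 37. 1⁻¹ ≡ 1 (mod 37), so λ ≡ 32.
  x = λ² - 27 - 28 = 1024 - 55 ≡ 7; y = λ·(27 - 7) - 0 ≡ 11. → (7, 11)

(7, 11)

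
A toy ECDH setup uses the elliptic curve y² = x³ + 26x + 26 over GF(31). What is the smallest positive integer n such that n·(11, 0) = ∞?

2P: (11, 0) + (11, 0): same x and y₁ ≡ -y₂, so the sum is ∞.
2P = ∞, so the order is 2.

2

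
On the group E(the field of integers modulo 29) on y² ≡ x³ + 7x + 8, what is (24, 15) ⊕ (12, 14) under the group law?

(21, 7)

(24, 15) + (12, 14). λ = (14 - 15)/(12 - 24) ≡ 28/17 mod 29. 17⁻¹ ≡ 12 (mod 29) since 17·12 = 204 ≡ 1, so λ ≡ 17.
  x = λ² - 24 - 12 = 289 - 36 ≡ 21; y = λ·(24 - 21) - 15 ≡ 7. → (21, 7)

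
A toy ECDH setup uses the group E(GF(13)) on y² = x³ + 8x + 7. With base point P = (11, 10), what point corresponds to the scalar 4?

(4, 5)

Double-and-add on 4 = (100)₂. Start with P = (11, 10) for the leading 1-bit.
double: tangent at (11, 10): λ = (3·11² + 8)/(2·10) ≡ 7/7. 7⁻¹ ≡ 2 (mod 13) since 7·2 = 14 ≡ 1, so λ ≡ 7·2 ≡ 1.
  x = λ² - 11 - 11 = 1 - 22 ≡ 5; y = λ·(11 - 5) - 10 ≡ 9. → (5, 9)
double: tangent at (5, 9): λ = (3·5² + 8)/(2·9) ≡ 5/5. 5⁻¹ ≡ 8 (mod 13) since 5·8 = 40 ≡ 1, so λ ≡ 5·8 ≡ 1.
  x = λ² - 5 - 5 = 1 - 10 ≡ 4; y = λ·(5 - 4) - 9 ≡ 5. → (4, 5)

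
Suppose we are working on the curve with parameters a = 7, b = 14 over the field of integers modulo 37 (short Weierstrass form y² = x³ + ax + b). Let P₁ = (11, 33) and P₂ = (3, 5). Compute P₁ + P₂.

(26, 7)

(11, 33) + (3, 5). λ = (5 - 33)/(3 - 11) ≡ 9/29 mod 37. 29⁻¹ ≡ 23 (mod 37), so λ ≡ 22.
  x = λ² - 11 - 3 = 484 - 14 ≡ 26; y = λ·(11 - 26) - 33 ≡ 7. → (26, 7)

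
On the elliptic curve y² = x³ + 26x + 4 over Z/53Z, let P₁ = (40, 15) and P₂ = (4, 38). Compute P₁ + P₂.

(40, 15) + (4, 38). λ = (38 - 15)/(4 - 40) ≡ 23/17 mod 53. 17⁻¹ ≡ 25 (mod 53), so λ ≡ 45.
  x = λ² - 40 - 4 = 2025 - 44 ≡ 20; y = λ·(40 - 20) - 15 ≡ 37. → (20, 37)

(20, 37)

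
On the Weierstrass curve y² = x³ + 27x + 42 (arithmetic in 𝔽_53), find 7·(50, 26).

Write P = (50, 26).
Repeated addition: build up to 7P.
2P: tangent at (50, 26): λ = (3·50² + 27)/(2·26) ≡ 1/52. 52⁻¹ ≡ 52 (mod 53) since 52·52 = 2704 ≡ 1, so λ ≡ 1·52 ≡ 52.
  x = λ² - 50 - 50 = 2704 - 100 ≡ 7; y = λ·(50 - 7) - 26 ≡ 37. → (7, 37)
3P: (7, 37) + (50, 26). λ = (26 - 37)/(50 - 7) ≡ 42/43 mod 53. 43⁻¹ ≡ 37 (mod 53) since 43·37 = 1591 ≡ 1, so λ ≡ 17.
  x = λ² - 7 - 50 = 289 - 57 ≡ 20; y = λ·(7 - 20) - 37 ≡ 7. → (20, 7)
4P: (20, 7) + (50, 26). λ = (26 - 7)/(50 - 20) ≡ 19/30 mod 53. 30⁻¹ ≡ 23 (mod 53), so λ ≡ 13.
  x = λ² - 20 - 50 = 169 - 70 ≡ 46; y = λ·(20 - 46) - 7 ≡ 26. → (46, 26)
5P: (46, 26) + (50, 26). λ = (26 - 26)/(50 - 46) ≡ 0/4 mod 53. 4⁻¹ ≡ 40 (mod 53) since 4·40 = 160 ≡ 1, so λ ≡ 0.
  x = λ² - 46 - 50 = 0 - 96 ≡ 10; y = λ·(46 - 10) - 26 ≡ 27. → (10, 27)
6P: (10, 27) + (50, 26). λ = (26 - 27)/(50 - 10) ≡ 52/40 mod 53. 40⁻¹ ≡ 4 (mod 53) since 40·4 = 160 ≡ 1, so λ ≡ 49.
  x = λ² - 10 - 50 = 2401 - 60 ≡ 9; y = λ·(10 - 9) - 27 ≡ 22. → (9, 22)
7P: (9, 22) + (50, 26). λ = (26 - 22)/(50 - 9) ≡ 4/41 mod 53. 41⁻¹ ≡ 22 (mod 53), so λ ≡ 35.
  x = λ² - 9 - 50 = 1225 - 59 ≡ 0; y = λ·(9 - 0) - 22 ≡ 28. → (0, 28)

(0, 28)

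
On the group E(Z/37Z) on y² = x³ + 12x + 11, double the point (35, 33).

tangent at (35, 33): λ = (3·35² + 12)/(2·33) ≡ 24/29. 29⁻¹ ≡ 23 (mod 37) since 29·23 = 667 ≡ 1, so λ ≡ 24·23 ≡ 34.
  x = λ² - 35 - 35 = 1156 - 70 ≡ 13; y = λ·(35 - 13) - 33 ≡ 12. → (13, 12)

(13, 12)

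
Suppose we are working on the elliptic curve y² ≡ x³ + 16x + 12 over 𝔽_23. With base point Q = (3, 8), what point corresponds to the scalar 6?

(1, 11)

Double-and-add on 6 = (110)₂. Start with Q = (3, 8) for the leading 1-bit.
double: tangent at (3, 8): λ = (3·3² + 16)/(2·8) ≡ 20/16. 16⁻¹ ≡ 13 (mod 23), so λ ≡ 20·13 ≡ 7.
  x = λ² - 3 - 3 = 49 - 6 ≡ 20; y = λ·(3 - 20) - 8 ≡ 11. → (20, 11)
add Q: (20, 11) + (3, 8). λ = (8 - 11)/(3 - 20) ≡ 20/6 mod 23. 6⁻¹ ≡ 4 (mod 23) since 6·4 = 24 ≡ 1, so λ ≡ 11.
  x = λ² - 20 - 3 = 121 - 23 ≡ 6; y = λ·(20 - 6) - 11 ≡ 5. → (6, 5)
double: tangent at (6, 5): λ = (3·6² + 16)/(2·5) ≡ 9/10. 10⁻¹ ≡ 7 (mod 23), so λ ≡ 9·7 ≡ 17.
  x = λ² - 6 - 6 = 289 - 12 ≡ 1; y = λ·(6 - 1) - 5 ≡ 11. → (1, 11)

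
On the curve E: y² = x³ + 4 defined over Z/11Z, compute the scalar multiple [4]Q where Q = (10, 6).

Double-and-add on 4 = (100)₂. Start with Q = (10, 6) for the leading 1-bit.
double: tangent at (10, 6): λ = (3·10² + 0)/(2·6) ≡ 3/1. 1⁻¹ ≡ 1 (mod 11) since 1·1 = 1 ≡ 1, so λ ≡ 3·1 ≡ 3.
  x = λ² - 10 - 10 = 9 - 20 ≡ 0; y = λ·(10 - 0) - 6 ≡ 2. → (0, 2)
double: tangent at (0, 2): λ = (3·0² + 0)/(2·2) ≡ 0/4. 4⁻¹ ≡ 3 (mod 11), so λ ≡ 0·3 ≡ 0.
  x = λ² - 0 - 0 = 0 - 0 ≡ 0; y = λ·(0 - 0) - 2 ≡ 9. → (0, 9)

(0, 9)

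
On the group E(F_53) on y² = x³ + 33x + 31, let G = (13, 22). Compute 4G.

(16, 37)

Repeated addition: build up to 4G.
2G: tangent at (13, 22): λ = (3·13² + 33)/(2·22) ≡ 10/44. 44⁻¹ ≡ 47 (mod 53), so λ ≡ 10·47 ≡ 46.
  x = λ² - 13 - 13 = 2116 - 26 ≡ 23; y = λ·(13 - 23) - 22 ≡ 48. → (23, 48)
3G: (23, 48) + (13, 22). λ = (22 - 48)/(13 - 23) ≡ 27/43 mod 53. 43⁻¹ ≡ 37 (mod 53), so λ ≡ 45.
  x = λ² - 23 - 13 = 2025 - 36 ≡ 28; y = λ·(23 - 28) - 48 ≡ 45. → (28, 45)
4G: (28, 45) + (13, 22). λ = (22 - 45)/(13 - 28) ≡ 30/38 mod 53. 38⁻¹ ≡ 7 (mod 53), so λ ≡ 51.
  x = λ² - 28 - 13 = 2601 - 41 ≡ 16; y = λ·(28 - 16) - 45 ≡ 37. → (16, 37)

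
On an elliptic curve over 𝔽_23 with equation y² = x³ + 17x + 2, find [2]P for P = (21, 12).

(17, 12)

tangent at (21, 12): λ = (3·21² + 17)/(2·12) ≡ 6/1. 1⁻¹ ≡ 1 (mod 23), so λ ≡ 6·1 ≡ 6.
  x = λ² - 21 - 21 = 36 - 42 ≡ 17; y = λ·(21 - 17) - 12 ≡ 12. → (17, 12)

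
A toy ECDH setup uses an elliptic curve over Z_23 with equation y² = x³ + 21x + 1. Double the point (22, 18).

tangent at (22, 18): λ = (3·22² + 21)/(2·18) ≡ 1/13. 13⁻¹ ≡ 16 (mod 23) since 13·16 = 208 ≡ 1, so λ ≡ 1·16 ≡ 16.
  x = λ² - 22 - 22 = 256 - 44 ≡ 5; y = λ·(22 - 5) - 18 ≡ 1. → (5, 1)

(5, 1)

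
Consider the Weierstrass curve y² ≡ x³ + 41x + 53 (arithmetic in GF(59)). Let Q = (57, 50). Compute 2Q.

tangent at (57, 50): λ = (3·57² + 41)/(2·50) ≡ 53/41. 41⁻¹ ≡ 36 (mod 59) since 41·36 = 1476 ≡ 1, so λ ≡ 53·36 ≡ 20.
  x = λ² - 57 - 57 = 400 - 114 ≡ 50; y = λ·(57 - 50) - 50 ≡ 31. → (50, 31)

(50, 31)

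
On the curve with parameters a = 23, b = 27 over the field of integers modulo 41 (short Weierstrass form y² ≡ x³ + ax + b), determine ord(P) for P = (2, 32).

2P: tangent at (2, 32): λ = (3·2² + 23)/(2·32) ≡ 35/23. 23⁻¹ ≡ 25 (mod 41), so λ ≡ 35·25 ≡ 14.
  x = λ² - 2 - 2 = 196 - 4 ≡ 28; y = λ·(2 - 28) - 32 ≡ 14. → (28, 14)
3P: (28, 14) + (2, 32). λ = (32 - 14)/(2 - 28) ≡ 18/15 mod 41. 15⁻¹ ≡ 11 (mod 41), so λ ≡ 34.
  x = λ² - 28 - 2 = 1156 - 30 ≡ 19; y = λ·(28 - 19) - 14 ≡ 5. → (19, 5)
4P: (19, 5) + (2, 32). λ = (32 - 5)/(2 - 19) ≡ 27/24 mod 41. 24⁻¹ ≡ 12 (mod 41) since 24·12 = 288 ≡ 1, so λ ≡ 37.
  x = λ² - 19 - 2 = 1369 - 21 ≡ 36; y = λ·(19 - 36) - 5 ≡ 22. → (36, 22)
5P: (36, 22) + (2, 32). λ = (32 - 22)/(2 - 36) ≡ 10/7 mod 41. 7⁻¹ ≡ 6 (mod 41), so λ ≡ 19.
  x = λ² - 36 - 2 = 361 - 38 ≡ 36; y = λ·(36 - 36) - 22 ≡ 19. → (36, 19)
6P: (36, 19) + (2, 32). λ = (32 - 19)/(2 - 36) ≡ 13/7 mod 41. 7⁻¹ ≡ 6 (mod 41), so λ ≡ 37.
  x = λ² - 36 - 2 = 1369 - 38 ≡ 19; y = λ·(36 - 19) - 19 ≡ 36. → (19, 36)
7P: (19, 36) + (2, 32). λ = (32 - 36)/(2 - 19) ≡ 37/24 mod 41. 24⁻¹ ≡ 12 (mod 41) since 24·12 = 288 ≡ 1, so λ ≡ 34.
  x = λ² - 19 - 2 = 1156 - 21 ≡ 28; y = λ·(19 - 28) - 36 ≡ 27. → (28, 27)
8P: (28, 27) + (2, 32). λ = (32 - 27)/(2 - 28) ≡ 5/15 mod 41. 15⁻¹ ≡ 11 (mod 41), so λ ≡ 14.
  x = λ² - 28 - 2 = 196 - 30 ≡ 2; y = λ·(28 - 2) - 27 ≡ 9. → (2, 9)
9P: (2, 9) + (2, 32): same x and y₁ ≡ -y₂, so the sum is 𝒪.
9P = 𝒪, so the order is 9.

9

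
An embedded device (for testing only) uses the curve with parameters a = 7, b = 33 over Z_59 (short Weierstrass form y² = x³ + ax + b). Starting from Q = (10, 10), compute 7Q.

Repeated addition: build up to 7Q.
2Q: tangent at (10, 10): λ = (3·10² + 7)/(2·10) ≡ 12/20. 20⁻¹ ≡ 3 (mod 59), so λ ≡ 12·3 ≡ 36.
  x = λ² - 10 - 10 = 1296 - 20 ≡ 37; y = λ·(10 - 37) - 10 ≡ 21. → (37, 21)
3Q: (37, 21) + (10, 10). λ = (10 - 21)/(10 - 37) ≡ 48/32 mod 59. 32⁻¹ ≡ 24 (mod 59) since 32·24 = 768 ≡ 1, so λ ≡ 31.
  x = λ² - 37 - 10 = 961 - 47 ≡ 29; y = λ·(37 - 29) - 21 ≡ 50. → (29, 50)
4Q: (29, 50) + (10, 10). λ = (10 - 50)/(10 - 29) ≡ 19/40 mod 59. 40⁻¹ ≡ 31 (mod 59) since 40·31 = 1240 ≡ 1, so λ ≡ 58.
  x = λ² - 29 - 10 = 3364 - 39 ≡ 21; y = λ·(29 - 21) - 50 ≡ 1. → (21, 1)
5Q: (21, 1) + (10, 10). λ = (10 - 1)/(10 - 21) ≡ 9/48 mod 59. 48⁻¹ ≡ 16 (mod 59), so λ ≡ 26.
  x = λ² - 21 - 10 = 676 - 31 ≡ 55; y = λ·(21 - 55) - 1 ≡ 0. → (55, 0)
6Q: (55, 0) + (10, 10). λ = (10 - 0)/(10 - 55) ≡ 10/14 mod 59. 14⁻¹ ≡ 38 (mod 59) since 14·38 = 532 ≡ 1, so λ ≡ 26.
  x = λ² - 55 - 10 = 676 - 65 ≡ 21; y = λ·(55 - 21) - 0 ≡ 58. → (21, 58)
7Q: (21, 58) + (10, 10). λ = (10 - 58)/(10 - 21) ≡ 11/48 mod 59. 48⁻¹ ≡ 16 (mod 59) since 48·16 = 768 ≡ 1, so λ ≡ 58.
  x = λ² - 21 - 10 = 3364 - 31 ≡ 29; y = λ·(21 - 29) - 58 ≡ 9. → (29, 9)

(29, 9)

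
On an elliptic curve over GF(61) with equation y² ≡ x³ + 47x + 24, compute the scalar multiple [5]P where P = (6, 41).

Double-and-add on 5 = (101)₂. Start with P = (6, 41) for the leading 1-bit.
double: tangent at (6, 41): λ = (3·6² + 47)/(2·41) ≡ 33/21. 21⁻¹ ≡ 32 (mod 61) since 21·32 = 672 ≡ 1, so λ ≡ 33·32 ≡ 19.
  x = λ² - 6 - 6 = 361 - 12 ≡ 44; y = λ·(6 - 44) - 41 ≡ 30. → (44, 30)
double: tangent at (44, 30): λ = (3·44² + 47)/(2·30) ≡ 60/60. 60⁻¹ ≡ 60 (mod 61) since 60·60 = 3600 ≡ 1, so λ ≡ 60·60 ≡ 1.
  x = λ² - 44 - 44 = 1 - 88 ≡ 35; y = λ·(44 - 35) - 30 ≡ 40. → (35, 40)
add P: (35, 40) + (6, 41). λ = (41 - 40)/(6 - 35) ≡ 1/32 mod 61. 32⁻¹ ≡ 21 (mod 61) since 32·21 = 672 ≡ 1, so λ ≡ 21.
  x = λ² - 35 - 6 = 441 - 41 ≡ 34; y = λ·(35 - 34) - 40 ≡ 42. → (34, 42)

(34, 42)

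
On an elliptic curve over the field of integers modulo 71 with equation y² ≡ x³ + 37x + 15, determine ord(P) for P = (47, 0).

2

2P: (47, 0) + (47, 0): same x and y₁ ≡ -y₂, so the sum is 𝒪.
2P = 𝒪, so the order is 2.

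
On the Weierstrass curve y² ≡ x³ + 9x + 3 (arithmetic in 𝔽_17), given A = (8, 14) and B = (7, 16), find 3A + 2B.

First 3A:
Repeated addition: build up to 3A.
2A: tangent at (8, 14): λ = (3·8² + 9)/(2·14) ≡ 14/11. 11⁻¹ ≡ 14 (mod 17), so λ ≡ 14·14 ≡ 9.
  x = λ² - 8 - 8 = 81 - 16 ≡ 14; y = λ·(8 - 14) - 14 ≡ 0. → (14, 0)
3A: (14, 0) + (8, 14). λ = (14 - 0)/(8 - 14) ≡ 14/11 mod 17. 11⁻¹ ≡ 14 (mod 17), so λ ≡ 9.
  x = λ² - 14 - 8 = 81 - 22 ≡ 8; y = λ·(14 - 8) - 0 ≡ 3. → (8, 3)
3A = (8, 3).
Next 2B:
Repeated addition: build up to 2B.
2B: tangent at (7, 16): λ = (3·7² + 9)/(2·16) ≡ 3/15. 15⁻¹ ≡ 8 (mod 17), so λ ≡ 3·8 ≡ 7.
  x = λ² - 7 - 7 = 49 - 14 ≡ 1; y = λ·(7 - 1) - 16 ≡ 9. → (1, 9)
2B = (1, 9).
Finally 3A + 2B:
(8, 3) + (1, 9). λ = (9 - 3)/(1 - 8) ≡ 6/10 mod 17. 10⁻¹ ≡ 12 (mod 17), so λ ≡ 4.
  x = λ² - 8 - 1 = 16 - 9 ≡ 7; y = λ·(8 - 7) - 3 ≡ 1. → (7, 1)

(7, 1)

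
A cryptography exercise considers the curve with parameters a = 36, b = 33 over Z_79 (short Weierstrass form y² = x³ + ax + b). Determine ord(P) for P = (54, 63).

3

2P: tangent at (54, 63): λ = (3·54² + 36)/(2·63) ≡ 15/47. 47⁻¹ ≡ 37 (mod 79), so λ ≡ 15·37 ≡ 2.
  x = λ² - 54 - 54 = 4 - 108 ≡ 54; y = λ·(54 - 54) - 63 ≡ 16. → (54, 16)
3P: (54, 16) + (54, 63): same x and y₁ ≡ -y₂, so the sum is the point at infinity.
3P = the point at infinity, so the order is 3.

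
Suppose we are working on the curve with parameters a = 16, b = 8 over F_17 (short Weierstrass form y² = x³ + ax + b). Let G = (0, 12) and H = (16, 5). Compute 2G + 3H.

First 2G:
Repeated addition: build up to 2G.
2G: tangent at (0, 12): λ = (3·0² + 16)/(2·12) ≡ 16/7. 7⁻¹ ≡ 5 (mod 17), so λ ≡ 16·5 ≡ 12.
  x = λ² - 0 - 0 = 144 - 0 ≡ 8; y = λ·(0 - 8) - 12 ≡ 11. → (8, 11)
2G = (8, 11).
Next 3H:
Repeated addition: build up to 3H.
2H: tangent at (16, 5): λ = (3·16² + 16)/(2·5) ≡ 2/10. 10⁻¹ ≡ 12 (mod 17), so λ ≡ 2·12 ≡ 7.
  x = λ² - 16 - 16 = 49 - 32 ≡ 0; y = λ·(16 - 0) - 5 ≡ 5. → (0, 5)
3H: (0, 5) + (16, 5). λ = (5 - 5)/(16 - 0) ≡ 0/16 mod 17. 16⁻¹ ≡ 16 (mod 17), so λ ≡ 0.
  x = λ² - 0 - 16 = 0 - 16 ≡ 1; y = λ·(0 - 1) - 5 ≡ 12. → (1, 12)
3H = (1, 12).
Finally 2G + 3H:
(8, 11) + (1, 12). λ = (12 - 11)/(1 - 8) ≡ 1/10 mod 17. 10⁻¹ ≡ 12 (mod 17), so λ ≡ 12.
  x = λ² - 8 - 1 = 144 - 9 ≡ 16; y = λ·(8 - 16) - 11 ≡ 12. → (16, 12)

(16, 12)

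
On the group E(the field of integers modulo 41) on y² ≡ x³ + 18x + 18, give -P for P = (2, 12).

-(2, 12) = (2, -12 mod 41) = (2, 29).

(2, 29)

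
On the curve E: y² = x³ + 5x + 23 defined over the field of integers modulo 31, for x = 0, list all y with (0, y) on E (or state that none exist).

none

x³ + 5x + 23 = 23 ≡ 23 (mod 31).
23 is a non-residue mod 31; no y exists.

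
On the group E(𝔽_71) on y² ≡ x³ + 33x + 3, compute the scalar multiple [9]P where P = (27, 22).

(16, 56)

Double-and-add on 9 = (1001)₂. Start with P = (27, 22) for the leading 1-bit.
double: tangent at (27, 22): λ = (3·27² + 33)/(2·22) ≡ 19/44. 44⁻¹ ≡ 21 (mod 71), so λ ≡ 19·21 ≡ 44.
  x = λ² - 27 - 27 = 1936 - 54 ≡ 36; y = λ·(27 - 36) - 22 ≡ 8. → (36, 8)
double: tangent at (36, 8): λ = (3·36² + 33)/(2·8) ≡ 16/16. 16⁻¹ ≡ 40 (mod 71) since 16·40 = 640 ≡ 1, so λ ≡ 16·40 ≡ 1.
  x = λ² - 36 - 36 = 1 - 72 ≡ 0; y = λ·(36 - 0) - 8 ≡ 28. → (0, 28)
double: tangent at (0, 28): λ = (3·0² + 33)/(2·28) ≡ 33/56. 56⁻¹ ≡ 52 (mod 71) since 56·52 = 2912 ≡ 1, so λ ≡ 33·52 ≡ 12.
  x = λ² - 0 - 0 = 144 - 0 ≡ 2; y = λ·(0 - 2) - 28 ≡ 19. → (2, 19)
add P: (2, 19) + (27, 22). λ = (22 - 19)/(27 - 2) ≡ 3/25 mod 71. 25⁻¹ ≡ 54 (mod 71) since 25·54 = 1350 ≡ 1, so λ ≡ 20.
  x = λ² - 2 - 27 = 400 - 29 ≡ 16; y = λ·(2 - 16) - 19 ≡ 56. → (16, 56)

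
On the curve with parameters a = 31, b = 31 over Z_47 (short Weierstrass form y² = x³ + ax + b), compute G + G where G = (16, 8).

tangent at (16, 8): λ = (3·16² + 31)/(2·8) ≡ 0/16. 16⁻¹ ≡ 3 (mod 47), so λ ≡ 0·3 ≡ 0.
  x = λ² - 16 - 16 = 0 - 32 ≡ 15; y = λ·(16 - 15) - 8 ≡ 39. → (15, 39)

(15, 39)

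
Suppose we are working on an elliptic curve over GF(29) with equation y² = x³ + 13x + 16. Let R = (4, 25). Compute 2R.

tangent at (4, 25): λ = (3·4² + 13)/(2·25) ≡ 3/21. 21⁻¹ ≡ 18 (mod 29), so λ ≡ 3·18 ≡ 25.
  x = λ² - 4 - 4 = 625 - 8 ≡ 8; y = λ·(4 - 8) - 25 ≡ 20. → (8, 20)

(8, 20)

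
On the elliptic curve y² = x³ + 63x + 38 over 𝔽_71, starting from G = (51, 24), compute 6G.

Repeated addition: build up to 6G.
2G: tangent at (51, 24): λ = (3·51² + 63)/(2·24) ≡ 56/48. 48⁻¹ ≡ 37 (mod 71), so λ ≡ 56·37 ≡ 13.
  x = λ² - 51 - 51 = 169 - 102 ≡ 67; y = λ·(51 - 67) - 24 ≡ 52. → (67, 52)
3G: (67, 52) + (51, 24). λ = (24 - 52)/(51 - 67) ≡ 43/55 mod 71. 55⁻¹ ≡ 31 (mod 71) since 55·31 = 1705 ≡ 1, so λ ≡ 55.
  x = λ² - 67 - 51 = 3025 - 118 ≡ 67; y = λ·(67 - 67) - 52 ≡ 19. → (67, 19)
4G: (67, 19) + (51, 24). λ = (24 - 19)/(51 - 67) ≡ 5/55 mod 71. 55⁻¹ ≡ 31 (mod 71), so λ ≡ 13.
  x = λ² - 67 - 51 = 169 - 118 ≡ 51; y = λ·(67 - 51) - 19 ≡ 47. → (51, 47)
5G: (51, 47) + (51, 24): same x and y₁ ≡ -y₂, so the sum is O.
6G: O + (51, 24) = (51, 24) (identity).

(51, 24)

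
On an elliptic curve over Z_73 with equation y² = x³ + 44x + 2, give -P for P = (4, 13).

(4, 60)

-(4, 13) = (4, -13 mod 73) = (4, 60).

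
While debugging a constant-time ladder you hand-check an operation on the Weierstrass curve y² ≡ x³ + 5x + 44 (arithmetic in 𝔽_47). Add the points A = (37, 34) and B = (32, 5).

(37, 34) + (32, 5). λ = (5 - 34)/(32 - 37) ≡ 18/42 mod 47. 42⁻¹ ≡ 28 (mod 47), so λ ≡ 34.
  x = λ² - 37 - 32 = 1156 - 69 ≡ 6; y = λ·(37 - 6) - 34 ≡ 33. → (6, 33)

(6, 33)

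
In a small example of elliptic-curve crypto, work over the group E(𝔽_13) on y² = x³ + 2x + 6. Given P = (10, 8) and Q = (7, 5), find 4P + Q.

(7, 8)

First 4P:
Double-and-add on 4 = (100)₂. Start with P = (10, 8) for the leading 1-bit.
double: tangent at (10, 8): λ = (3·10² + 2)/(2·8) ≡ 3/3. 3⁻¹ ≡ 9 (mod 13), so λ ≡ 3·9 ≡ 1.
  x = λ² - 10 - 10 = 1 - 20 ≡ 7; y = λ·(10 - 7) - 8 ≡ 8. → (7, 8)
double: tangent at (7, 8): λ = (3·7² + 2)/(2·8) ≡ 6/3. 3⁻¹ ≡ 9 (mod 13), so λ ≡ 6·9 ≡ 2.
  x = λ² - 7 - 7 = 4 - 14 ≡ 3; y = λ·(7 - 3) - 8 ≡ 0. → (3, 0)
4P = (3, 0).
Finally 4P + Q:
(3, 0) + (7, 5). λ = (5 - 0)/(7 - 3) ≡ 5/4 mod 13. 4⁻¹ ≡ 10 (mod 13) since 4·10 = 40 ≡ 1, so λ ≡ 11.
  x = λ² - 3 - 7 = 121 - 10 ≡ 7; y = λ·(3 - 7) - 0 ≡ 8. → (7, 8)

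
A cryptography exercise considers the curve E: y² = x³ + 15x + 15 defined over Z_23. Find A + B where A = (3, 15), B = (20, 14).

(16, 2)

(3, 15) + (20, 14). λ = (14 - 15)/(20 - 3) ≡ 22/17 mod 23. 17⁻¹ ≡ 19 (mod 23), so λ ≡ 4.
  x = λ² - 3 - 20 = 16 - 23 ≡ 16; y = λ·(3 - 16) - 15 ≡ 2. → (16, 2)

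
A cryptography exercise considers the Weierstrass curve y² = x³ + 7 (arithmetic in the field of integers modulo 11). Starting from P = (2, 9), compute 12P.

Repeated addition: build up to 12P.
2P: tangent at (2, 9): λ = (3·2² + 0)/(2·9) ≡ 1/7. 7⁻¹ ≡ 8 (mod 11), so λ ≡ 1·8 ≡ 8.
  x = λ² - 2 - 2 = 64 - 4 ≡ 5; y = λ·(2 - 5) - 9 ≡ 0. → (5, 0)
3P: (5, 0) + (2, 9). λ = (9 - 0)/(2 - 5) ≡ 9/8 mod 11. 8⁻¹ ≡ 7 (mod 11), so λ ≡ 8.
  x = λ² - 5 - 2 = 64 - 7 ≡ 2; y = λ·(5 - 2) - 0 ≡ 2. → (2, 2)
4P: (2, 2) + (2, 9): same x and y₁ ≡ -y₂, so the sum is the point at infinity.
5P: the point at infinity + (2, 9) = (2, 9) (identity).
6P: tangent at (2, 9): λ = (3·2² + 0)/(2·9) ≡ 1/7. 7⁻¹ ≡ 8 (mod 11), so λ ≡ 1·8 ≡ 8.
  x = λ² - 2 - 2 = 64 - 4 ≡ 5; y = λ·(2 - 5) - 9 ≡ 0. → (5, 0)
7P: (5, 0) + (2, 9). λ = (9 - 0)/(2 - 5) ≡ 9/8 mod 11. 8⁻¹ ≡ 7 (mod 11), so λ ≡ 8.
  x = λ² - 5 - 2 = 64 - 7 ≡ 2; y = λ·(5 - 2) - 0 ≡ 2. → (2, 2)
8P: (2, 2) + (2, 9): same x and y₁ ≡ -y₂, so the sum is the point at infinity.
9P: the point at infinity + (2, 9) = (2, 9) (identity).
10P: tangent at (2, 9): λ = (3·2² + 0)/(2·9) ≡ 1/7. 7⁻¹ ≡ 8 (mod 11) since 7·8 = 56 ≡ 1, so λ ≡ 1·8 ≡ 8.
  x = λ² - 2 - 2 = 64 - 4 ≡ 5; y = λ·(2 - 5) - 9 ≡ 0. → (5, 0)
11P: (5, 0) + (2, 9). λ = (9 - 0)/(2 - 5) ≡ 9/8 mod 11. 8⁻¹ ≡ 7 (mod 11) since 8·7 = 56 ≡ 1, so λ ≡ 8.
  x = λ² - 5 - 2 = 64 - 7 ≡ 2; y = λ·(5 - 2) - 0 ≡ 2. → (2, 2)
12P: (2, 2) + (2, 9): same x and y₁ ≡ -y₂, so the sum is the point at infinity.

O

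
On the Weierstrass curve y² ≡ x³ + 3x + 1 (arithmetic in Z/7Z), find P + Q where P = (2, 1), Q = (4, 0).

(2, 1) + (4, 0). λ = (0 - 1)/(4 - 2) ≡ 6/2 mod 7. 2⁻¹ ≡ 4 (mod 7), so λ ≡ 3.
  x = λ² - 2 - 4 = 9 - 6 ≡ 3; y = λ·(2 - 3) - 1 ≡ 3. → (3, 3)

(3, 3)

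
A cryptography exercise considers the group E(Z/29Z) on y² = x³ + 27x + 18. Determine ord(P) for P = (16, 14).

7

2P: tangent at (16, 14): λ = (3·16² + 27)/(2·14) ≡ 12/28. 28⁻¹ ≡ 28 (mod 29), so λ ≡ 12·28 ≡ 17.
  x = λ² - 16 - 16 = 289 - 32 ≡ 25; y = λ·(16 - 25) - 14 ≡ 7. → (25, 7)
3P: (25, 7) + (16, 14). λ = (14 - 7)/(16 - 25) ≡ 7/20 mod 29. 20⁻¹ ≡ 16 (mod 29), so λ ≡ 25.
  x = λ² - 25 - 16 = 625 - 41 ≡ 4; y = λ·(25 - 4) - 7 ≡ 25. → (4, 25)
4P: (4, 25) + (16, 14). λ = (14 - 25)/(16 - 4) ≡ 18/12 mod 29. 12⁻¹ ≡ 17 (mod 29) since 12·17 = 204 ≡ 1, so λ ≡ 16.
  x = λ² - 4 - 16 = 256 - 20 ≡ 4; y = λ·(4 - 4) - 25 ≡ 4. → (4, 4)
5P: (4, 4) + (16, 14). λ = (14 - 4)/(16 - 4) ≡ 10/12 mod 29. 12⁻¹ ≡ 17 (mod 29), so λ ≡ 25.
  x = λ² - 4 - 16 = 625 - 20 ≡ 25; y = λ·(4 - 25) - 4 ≡ 22. → (25, 22)
6P: (25, 22) + (16, 14). λ = (14 - 22)/(16 - 25) ≡ 21/20 mod 29. 20⁻¹ ≡ 16 (mod 29), so λ ≡ 17.
  x = λ² - 25 - 16 = 289 - 41 ≡ 16; y = λ·(25 - 16) - 22 ≡ 15. → (16, 15)
7P: (16, 15) + (16, 14): same x and y₁ ≡ -y₂, so the sum is O.
7P = O, so the order is 7.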